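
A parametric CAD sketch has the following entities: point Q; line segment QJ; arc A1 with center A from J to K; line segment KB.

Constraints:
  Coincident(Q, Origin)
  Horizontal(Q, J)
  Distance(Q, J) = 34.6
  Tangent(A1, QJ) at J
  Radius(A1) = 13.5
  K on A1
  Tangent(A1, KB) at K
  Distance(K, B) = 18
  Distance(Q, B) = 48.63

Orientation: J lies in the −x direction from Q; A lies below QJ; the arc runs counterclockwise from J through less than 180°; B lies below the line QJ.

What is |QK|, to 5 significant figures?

50.027

Checks: |AK| = 13.50 ✓; ∠(AK, KB) = 90.00° ✓; |KB| = 18.00 ✓; |QB| = 48.63 ✓.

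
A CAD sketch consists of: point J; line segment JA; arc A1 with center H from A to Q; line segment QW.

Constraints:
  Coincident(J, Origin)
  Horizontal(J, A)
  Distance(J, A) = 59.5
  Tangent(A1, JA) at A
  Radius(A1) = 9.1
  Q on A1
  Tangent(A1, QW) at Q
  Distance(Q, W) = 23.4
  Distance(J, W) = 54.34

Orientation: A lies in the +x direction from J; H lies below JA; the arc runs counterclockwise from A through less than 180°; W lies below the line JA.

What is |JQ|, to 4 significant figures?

51.12

Checks: |HQ| = 9.100 ✓; ∠(HQ, QW) = 90.00° ✓; |QW| = 23.40 ✓; |JW| = 54.34 ✓.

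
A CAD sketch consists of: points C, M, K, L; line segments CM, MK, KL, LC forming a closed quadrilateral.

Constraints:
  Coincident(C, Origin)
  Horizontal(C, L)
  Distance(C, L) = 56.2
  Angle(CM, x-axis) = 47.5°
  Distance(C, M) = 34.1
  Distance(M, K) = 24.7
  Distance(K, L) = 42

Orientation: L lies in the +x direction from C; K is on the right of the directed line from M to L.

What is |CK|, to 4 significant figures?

14.40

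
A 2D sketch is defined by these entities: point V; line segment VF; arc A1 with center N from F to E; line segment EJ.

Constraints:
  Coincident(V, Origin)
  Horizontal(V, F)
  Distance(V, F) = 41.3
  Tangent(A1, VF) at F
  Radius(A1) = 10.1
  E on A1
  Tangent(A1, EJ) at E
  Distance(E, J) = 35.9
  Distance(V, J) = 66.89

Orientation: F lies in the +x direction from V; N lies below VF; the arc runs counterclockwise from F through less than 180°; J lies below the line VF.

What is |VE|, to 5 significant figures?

35.304

V is at the origin; V and F share the same y with |VF| = 41.3 and F on the +x side, so F = (41.300, 0.0000). Since A1 is tangent to VF there, NF ⟂ VF, so N = F + (0, -10.1) = (41.300, -10.100). Since NE ⟂ EJ (tangency), |NJ| = √(10.1² + 35.9²) = 37.294 regardless of where E sits on A1. So J lies on both circle(V, 66.89) and circle(N, 37.294); the below-VF intersection is J = (47.763, -46.829). E is the foot of the tangent from J: E = (32.199, -14.479).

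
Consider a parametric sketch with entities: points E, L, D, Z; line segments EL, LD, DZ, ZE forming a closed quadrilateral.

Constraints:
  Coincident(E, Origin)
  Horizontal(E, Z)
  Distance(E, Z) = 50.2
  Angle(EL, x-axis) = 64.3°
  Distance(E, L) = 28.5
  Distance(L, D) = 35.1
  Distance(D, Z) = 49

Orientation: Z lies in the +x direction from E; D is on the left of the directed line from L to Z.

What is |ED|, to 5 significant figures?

62.090

E is at the origin; E and Z share the same y with |EZ| = 50.2 and Z in +x, so Z = (50.2, 0). EL runs at 64.3° with |EL| = 28.5, so L = (12.359, 25.681). D is determined by |LD| = 35.1 and |DZ| = 49.0 together: it lies at the intersection of circle(L, 35.1) and circle(Z, 49.0). With |LZ| = 45.732, the foot of the radical line on LZ is 10.085 from L and the perpendicular offset is √(35.1² − 10.085²) = 33.620. Taking the left-of-LZ solution: D = (39.583, 47.836).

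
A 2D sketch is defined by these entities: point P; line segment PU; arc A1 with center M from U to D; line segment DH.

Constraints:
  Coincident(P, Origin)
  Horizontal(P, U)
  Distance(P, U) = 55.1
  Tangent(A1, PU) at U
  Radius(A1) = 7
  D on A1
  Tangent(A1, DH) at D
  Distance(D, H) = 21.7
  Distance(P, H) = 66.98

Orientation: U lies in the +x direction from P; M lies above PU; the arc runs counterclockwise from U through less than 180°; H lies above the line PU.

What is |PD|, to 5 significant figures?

62.537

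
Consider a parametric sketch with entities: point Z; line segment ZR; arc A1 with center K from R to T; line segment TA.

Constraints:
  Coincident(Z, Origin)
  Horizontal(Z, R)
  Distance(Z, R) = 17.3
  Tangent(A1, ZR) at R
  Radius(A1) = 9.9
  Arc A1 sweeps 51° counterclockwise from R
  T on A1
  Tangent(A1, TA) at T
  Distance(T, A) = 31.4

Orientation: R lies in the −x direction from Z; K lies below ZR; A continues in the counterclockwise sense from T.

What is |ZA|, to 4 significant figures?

52.83

Z is at the origin; Z and R share the same y with |ZR| = 17.3 and R on the −x side, so R = (-17.30, 0.000). The tangent condition forces KR to be normal to ZR, so K = R + (0, -9.9) = (-17.30, -9.900). On A1, R sits at bearing 90° from K; a 51° counterclockwise sweep puts T at bearing 141°, so T = K + 9.9·(cos 141°, sin 141°) = (-24.99, -3.670). Tangency of A1 to TA means the radius KT is perpendicular to TA, so TA runs along (−sin 141°, cos 141°); with |TA| = 31.4, A = (-44.75, -28.07). Then |ZA| = |A − Z| = 52.83.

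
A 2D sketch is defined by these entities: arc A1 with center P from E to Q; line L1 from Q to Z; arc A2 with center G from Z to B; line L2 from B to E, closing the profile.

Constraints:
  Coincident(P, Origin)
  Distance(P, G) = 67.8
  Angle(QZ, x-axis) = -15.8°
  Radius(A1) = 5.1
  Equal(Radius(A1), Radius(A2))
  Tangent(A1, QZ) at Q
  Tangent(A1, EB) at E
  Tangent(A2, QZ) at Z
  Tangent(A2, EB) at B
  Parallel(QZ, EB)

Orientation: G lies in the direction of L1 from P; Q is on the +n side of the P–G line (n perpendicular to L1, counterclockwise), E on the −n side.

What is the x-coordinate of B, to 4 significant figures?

63.85

The slot axis is L1's direction at -15.8°, so u = (cos -15.8°, sin -15.8°) = (0.9622, -0.2723) and n = (−sin -15.8°, cos -15.8°) = (0.2723, 0.9622). P is at the origin and G lies 67.8 along u from P, so G = 67.8·u = (65.24, -18.46). Tangency of A1 to both parallel lines with radius 5.1 puts Q and E at P ± 5.1·n: Q = (1.389, 4.907), E = (-1.389, -4.907). Equal radii place Z and B the same way about G: Z = G + 5.1·n = (66.63, -13.55), B = G − 5.1·n = (63.85, -23.37). So B.x = 63.85.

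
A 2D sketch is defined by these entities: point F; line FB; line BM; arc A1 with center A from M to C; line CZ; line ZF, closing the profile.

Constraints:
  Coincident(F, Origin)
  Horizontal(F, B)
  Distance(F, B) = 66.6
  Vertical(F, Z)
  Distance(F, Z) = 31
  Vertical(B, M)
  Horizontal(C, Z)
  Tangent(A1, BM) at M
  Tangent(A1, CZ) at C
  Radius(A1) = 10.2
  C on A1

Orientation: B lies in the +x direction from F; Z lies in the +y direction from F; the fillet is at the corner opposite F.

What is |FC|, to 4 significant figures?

64.36

F is at the origin; FB is horizontal with |FB| = 66.6 and B on the +x side, so B = (66.60, 0.000). FZ is vertical with |FZ| = 31.0 and Z on the +y side, so Z = (0.000, 31.00). The virtual corner opposite F is at (66.60, 31.00). Since A1 is tangent to BM there, AM ⟂ BM and A1 meets CZ tangentially, so AC is at right angles to CZ, with radius 10.2, so the center A sits 10.2 in from both sides at A = (56.40, 20.80). That places the tangent points at M = (66.60, 20.80) on BM and C = (56.40, 31.00) on CZ. Then |FC| = |C − F| = 64.36.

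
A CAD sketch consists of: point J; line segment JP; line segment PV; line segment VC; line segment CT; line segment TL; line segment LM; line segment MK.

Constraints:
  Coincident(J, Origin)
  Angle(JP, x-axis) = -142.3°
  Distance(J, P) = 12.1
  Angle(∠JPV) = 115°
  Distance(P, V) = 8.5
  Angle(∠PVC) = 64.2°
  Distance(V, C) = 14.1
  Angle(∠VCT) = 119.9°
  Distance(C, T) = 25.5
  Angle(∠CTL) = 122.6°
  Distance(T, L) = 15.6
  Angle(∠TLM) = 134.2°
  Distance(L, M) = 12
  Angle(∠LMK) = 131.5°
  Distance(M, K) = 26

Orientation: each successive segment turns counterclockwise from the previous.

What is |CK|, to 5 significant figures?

38.061

J is at the origin; JP runs at -142.3° with length 12.1, so P = (-9.5738, -7.3995). ∠JPV = 115.0° gives PV at -77.300° from the x-axis; with |PV| = 8.5, V = (-7.7051, -15.692). ∠PVC = 64.2° gives VC at 38.500° from the x-axis; with |VC| = 14.1, C = (3.3297, -6.9141). ∠VCT = 119.9° gives CT at 98.600° from the x-axis; with |CT| = 25.5, T = (-0.48349, 18.299). ∠CTL = 122.6° gives TL at 156.00° from the x-axis; with |TL| = 15.6, L = (-14.735, 24.644). ∠TLM = 134.2° gives LM at -158.20° from the x-axis; with |LM| = 12.0, M = (-25.877, 20.188). ∠LMK = 131.5° gives MK at -109.70° from the x-axis; with |MK| = 26.0, K = (-34.641, -4.2903). Then |CK| = |K − C| = 38.061.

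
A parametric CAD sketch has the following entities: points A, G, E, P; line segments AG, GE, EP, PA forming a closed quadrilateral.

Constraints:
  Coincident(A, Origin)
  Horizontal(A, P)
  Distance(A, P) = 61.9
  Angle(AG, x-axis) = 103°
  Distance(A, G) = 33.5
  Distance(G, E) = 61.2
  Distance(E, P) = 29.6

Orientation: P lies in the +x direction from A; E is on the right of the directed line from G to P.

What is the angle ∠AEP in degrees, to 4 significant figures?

138.2°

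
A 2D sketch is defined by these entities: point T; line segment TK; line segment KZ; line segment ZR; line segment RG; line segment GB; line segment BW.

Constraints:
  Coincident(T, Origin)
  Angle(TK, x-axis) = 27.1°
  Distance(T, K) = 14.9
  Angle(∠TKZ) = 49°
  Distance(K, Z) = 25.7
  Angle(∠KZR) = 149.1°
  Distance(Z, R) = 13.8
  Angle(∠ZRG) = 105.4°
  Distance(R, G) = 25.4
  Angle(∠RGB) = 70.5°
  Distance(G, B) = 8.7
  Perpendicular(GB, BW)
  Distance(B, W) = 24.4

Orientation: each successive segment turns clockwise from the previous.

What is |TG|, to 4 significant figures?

29.20

T is at the origin; TK runs at 27.1° with length 14.9, so K = (13.26, 6.788). ∠TKZ = 49.0° gives KZ at -103.9° from the x-axis; with |KZ| = 25.7, Z = (7.090, -18.16). ∠KZR = 149.1° gives ZR at -134.8° from the x-axis; with |ZR| = 13.8, R = (-2.634, -27.95). ∠ZRG = 105.4° gives RG at 150.6° from the x-axis; with |RG| = 25.4, G = (-24.76, -15.48). Then |TG| = |G − T| = 29.20.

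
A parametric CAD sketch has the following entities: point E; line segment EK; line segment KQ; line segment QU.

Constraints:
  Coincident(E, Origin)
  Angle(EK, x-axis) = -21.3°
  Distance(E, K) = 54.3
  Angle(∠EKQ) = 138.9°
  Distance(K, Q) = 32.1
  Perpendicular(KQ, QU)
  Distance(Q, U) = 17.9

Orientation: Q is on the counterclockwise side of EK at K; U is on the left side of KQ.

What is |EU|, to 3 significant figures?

75.2

E is at the origin; EK runs at -21.3° with length 54.3, so K = 54.3·(cos -21.3°, sin -21.3°) = (50.6, -19.7). ∠EKQ = 138.9°, so KQ runs at -21.3° + (180° − 138.9°) = 19.8° from the x-axis; with |KQ| = 32.1, Q = K + 32.1·(cos 19.8°, sin 19.8°) = (80.8, -8.85). The perpendicularity gives QU at right angles to KQ; with |QU| = 17.9 on the left of KQ, U = Q + 17.9·(-0.339, 0.941) = (74.7, 7.99). Then |EU| = |U − E| = 75.2.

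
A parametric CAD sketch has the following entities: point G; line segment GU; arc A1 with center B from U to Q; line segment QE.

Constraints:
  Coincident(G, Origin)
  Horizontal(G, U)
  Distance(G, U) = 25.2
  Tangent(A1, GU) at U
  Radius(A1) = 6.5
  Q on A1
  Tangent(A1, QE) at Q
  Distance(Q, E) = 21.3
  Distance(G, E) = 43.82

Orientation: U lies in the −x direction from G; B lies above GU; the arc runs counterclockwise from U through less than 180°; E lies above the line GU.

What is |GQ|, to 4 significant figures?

23.15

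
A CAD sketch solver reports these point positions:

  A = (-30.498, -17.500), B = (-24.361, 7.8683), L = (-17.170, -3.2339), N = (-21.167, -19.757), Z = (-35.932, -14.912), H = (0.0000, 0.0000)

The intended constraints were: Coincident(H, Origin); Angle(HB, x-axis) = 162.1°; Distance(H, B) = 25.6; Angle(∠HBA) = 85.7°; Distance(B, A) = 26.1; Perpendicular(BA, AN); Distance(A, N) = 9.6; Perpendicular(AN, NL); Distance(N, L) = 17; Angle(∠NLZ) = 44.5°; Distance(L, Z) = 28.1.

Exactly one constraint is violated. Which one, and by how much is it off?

Distance(L, Z) = 28.1 — off by 6.00.

H = (0.00, 0.00) ✓; HB at 162.1° ✓; |HB| = 25.60 ✓; ∠HBA = 85.70° ✓; |BA| = 26.10 ✓; ∠(BA, AN) = 90.00° ✓; |AN| = 9.600 ✓; ∠(AN, NL) = 90.00° ✓; |NL| = 17.00 ✓; ∠NLZ = 44.50° ✓; |LZ| = 22.10 ✗.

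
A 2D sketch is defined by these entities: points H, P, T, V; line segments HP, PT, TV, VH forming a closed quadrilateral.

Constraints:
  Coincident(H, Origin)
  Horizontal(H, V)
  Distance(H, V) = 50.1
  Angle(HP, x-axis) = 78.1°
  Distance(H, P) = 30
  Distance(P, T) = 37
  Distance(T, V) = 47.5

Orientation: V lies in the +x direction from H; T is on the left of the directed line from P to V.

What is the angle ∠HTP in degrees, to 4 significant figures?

22.64°

Checks: |PT| = 37.00 ✓; |TV| = 47.50 ✓.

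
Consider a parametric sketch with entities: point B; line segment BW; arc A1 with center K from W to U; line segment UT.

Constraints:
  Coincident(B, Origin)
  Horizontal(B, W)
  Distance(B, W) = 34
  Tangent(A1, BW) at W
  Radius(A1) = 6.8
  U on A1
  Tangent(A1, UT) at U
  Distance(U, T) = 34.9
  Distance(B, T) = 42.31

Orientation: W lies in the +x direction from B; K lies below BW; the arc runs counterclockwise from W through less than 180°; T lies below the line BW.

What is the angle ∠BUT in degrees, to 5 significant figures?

83.913°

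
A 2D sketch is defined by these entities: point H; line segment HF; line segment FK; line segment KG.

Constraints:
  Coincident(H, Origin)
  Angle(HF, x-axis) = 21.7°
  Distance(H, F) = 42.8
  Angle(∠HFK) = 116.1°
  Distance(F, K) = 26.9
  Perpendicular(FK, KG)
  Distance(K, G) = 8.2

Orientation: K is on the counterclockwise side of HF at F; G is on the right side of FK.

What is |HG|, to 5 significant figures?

65.315

∠HFK = 116.1°, so FK runs at 21.7° + (180° − 116.1°) = 85.600° from the x-axis; with |FK| = 26.9, K = F + 26.9·(cos 85.600°, sin 85.600°) = (41.831, 42.646). The perpendicularity gives KG at right angles to FK; with |KG| = 8.2 on the right of FK, G = K + 8.2·(0.99705, -0.076719) = (50.006, 42.017). Then |HG| = |G − H| = 65.315.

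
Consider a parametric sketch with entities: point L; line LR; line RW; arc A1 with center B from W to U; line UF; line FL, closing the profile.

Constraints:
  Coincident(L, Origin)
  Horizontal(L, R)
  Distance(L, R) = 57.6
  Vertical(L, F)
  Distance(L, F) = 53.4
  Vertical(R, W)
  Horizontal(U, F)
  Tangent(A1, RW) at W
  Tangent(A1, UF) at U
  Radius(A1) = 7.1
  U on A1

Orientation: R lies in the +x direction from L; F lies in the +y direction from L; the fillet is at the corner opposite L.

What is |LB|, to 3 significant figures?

68.5

L is at the origin; LR is horizontal with |LR| = 57.6 and R on the +x side, so R = (57.6, 0.00). LF is vertical with |LF| = 53.4 and F on the +y side, so F = (0.00, 53.4). The virtual corner opposite L is at (57.6, 53.4). Tangency of A1 to RW means the radius BW is perpendicular to RW and the tangent condition forces BU to be normal to UF, with radius 7.1, so the center B sits 7.1 in from both sides at B = (50.5, 46.3). Then |LB| = |B − L| = 68.5.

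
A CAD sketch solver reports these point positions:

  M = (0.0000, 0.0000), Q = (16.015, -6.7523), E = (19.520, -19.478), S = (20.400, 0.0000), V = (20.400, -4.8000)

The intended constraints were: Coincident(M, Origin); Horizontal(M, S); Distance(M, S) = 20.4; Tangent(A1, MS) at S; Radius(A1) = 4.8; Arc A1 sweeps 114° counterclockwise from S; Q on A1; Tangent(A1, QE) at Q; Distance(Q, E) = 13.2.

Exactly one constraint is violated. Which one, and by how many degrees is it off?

Tangent(A1, QE) at Q — off by 8.60°.

M = (0.00, 0.00) ✓; M.y = 0.00, S.y = 0.00 ✓; |MS| = 20.40 ✓; ∠(VS, SM) = 90.00° ✓; |VS| = 4.800 ✓; bearing(V→Q) − bearing(V→S) = 114.0° ✓; |VQ| = 4.800 ✓; ∠(VQ, QE) = 98.60° ✗; |QE| = 13.20 ✓.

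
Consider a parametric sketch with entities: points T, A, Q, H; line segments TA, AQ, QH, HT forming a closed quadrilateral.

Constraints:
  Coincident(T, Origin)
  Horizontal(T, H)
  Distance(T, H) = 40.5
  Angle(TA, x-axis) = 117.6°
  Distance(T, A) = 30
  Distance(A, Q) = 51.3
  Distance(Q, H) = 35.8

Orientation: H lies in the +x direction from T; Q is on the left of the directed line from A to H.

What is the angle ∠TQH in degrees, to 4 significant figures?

52.05°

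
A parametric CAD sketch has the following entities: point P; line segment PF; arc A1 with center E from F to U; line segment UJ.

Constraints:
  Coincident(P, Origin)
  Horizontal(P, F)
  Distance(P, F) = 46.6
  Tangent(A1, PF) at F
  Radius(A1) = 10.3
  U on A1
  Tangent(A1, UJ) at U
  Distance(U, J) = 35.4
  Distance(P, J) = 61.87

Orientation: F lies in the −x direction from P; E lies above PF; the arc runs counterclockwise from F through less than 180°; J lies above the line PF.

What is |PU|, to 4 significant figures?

38.16

Checks: |EU| = 10.30 ✓; ∠(EU, UJ) = 90.00° ✓; |UJ| = 35.40 ✓; |PJ| = 61.87 ✓.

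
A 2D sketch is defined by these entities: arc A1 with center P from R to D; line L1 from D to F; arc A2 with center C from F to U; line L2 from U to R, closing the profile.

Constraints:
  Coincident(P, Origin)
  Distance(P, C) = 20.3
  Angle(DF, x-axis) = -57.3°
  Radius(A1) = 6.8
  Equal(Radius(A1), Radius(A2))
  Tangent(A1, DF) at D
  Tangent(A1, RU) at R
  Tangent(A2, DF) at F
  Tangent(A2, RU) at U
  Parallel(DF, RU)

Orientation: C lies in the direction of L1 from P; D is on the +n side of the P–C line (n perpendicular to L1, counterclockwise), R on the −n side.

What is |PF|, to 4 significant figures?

21.41

Tangency of A1 to both parallel lines with radius 6.8 puts D and R at P ± 6.8·n: D = (5.722, 3.674), R = (-5.722, -3.674). Equal radii place F and U the same way about C: F = C + 6.8·n = (16.69, -13.41), U = C − 6.8·n = (5.245, -20.76). Then |PF| = |F − P| = 21.41.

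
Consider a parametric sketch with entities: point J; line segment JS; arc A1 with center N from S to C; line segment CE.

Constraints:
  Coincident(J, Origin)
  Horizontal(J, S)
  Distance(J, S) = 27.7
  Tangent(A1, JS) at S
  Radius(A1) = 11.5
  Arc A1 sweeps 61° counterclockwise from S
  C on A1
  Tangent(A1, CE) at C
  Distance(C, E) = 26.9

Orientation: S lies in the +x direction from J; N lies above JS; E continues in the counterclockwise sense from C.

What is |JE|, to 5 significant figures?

58.720

J is at the origin; J and S share the same y with |JS| = 27.7 and S on the +x side, so S = (27.700, 0.0000). Tangency of A1 to JS means the radius NS is perpendicular to JS, so N = S + (0, 11.5) = (27.700, 11.500). On A1, S sits at bearing -90° from N; a 61° counterclockwise sweep puts C at bearing -29°, so C = N + 11.5·(cos -29°, sin -29°) = (37.758, 5.9247). The tangent condition forces NC to be normal to CE, so CE runs along (−sin -29°, cos -29°); with |CE| = 26.9, E = (50.800, 29.452). Then |JE| = |E − J| = 58.720.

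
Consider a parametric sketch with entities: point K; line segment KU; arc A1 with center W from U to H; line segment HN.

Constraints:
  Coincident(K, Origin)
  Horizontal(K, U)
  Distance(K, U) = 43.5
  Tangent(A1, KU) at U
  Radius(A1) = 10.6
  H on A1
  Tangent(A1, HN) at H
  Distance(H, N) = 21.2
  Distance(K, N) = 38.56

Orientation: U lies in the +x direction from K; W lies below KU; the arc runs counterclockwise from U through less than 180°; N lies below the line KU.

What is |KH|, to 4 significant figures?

34.21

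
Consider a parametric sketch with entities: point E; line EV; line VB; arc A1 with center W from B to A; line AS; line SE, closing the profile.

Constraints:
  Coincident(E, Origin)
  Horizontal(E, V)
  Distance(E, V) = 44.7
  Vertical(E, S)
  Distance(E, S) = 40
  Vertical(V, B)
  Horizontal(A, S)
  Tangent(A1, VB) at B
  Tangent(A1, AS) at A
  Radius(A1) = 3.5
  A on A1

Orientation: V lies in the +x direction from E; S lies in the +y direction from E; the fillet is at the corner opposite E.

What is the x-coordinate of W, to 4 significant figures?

41.20

E is at the origin; E and V share the same y with |EV| = 44.7 and V on the +x side, so V = (44.70, 0.000). E and S share the same x with |ES| = 40.0 and S on the +y side, so S = (0.000, 40.00). The virtual corner opposite E is at (44.70, 40.00). Tangency of A1 to VB means the radius WB is perpendicular to VB and the tangent condition forces WA to be normal to AS, with radius 3.5, so the center W sits 3.5 in from both sides at W = (41.20, 36.50). So W.x = 41.20.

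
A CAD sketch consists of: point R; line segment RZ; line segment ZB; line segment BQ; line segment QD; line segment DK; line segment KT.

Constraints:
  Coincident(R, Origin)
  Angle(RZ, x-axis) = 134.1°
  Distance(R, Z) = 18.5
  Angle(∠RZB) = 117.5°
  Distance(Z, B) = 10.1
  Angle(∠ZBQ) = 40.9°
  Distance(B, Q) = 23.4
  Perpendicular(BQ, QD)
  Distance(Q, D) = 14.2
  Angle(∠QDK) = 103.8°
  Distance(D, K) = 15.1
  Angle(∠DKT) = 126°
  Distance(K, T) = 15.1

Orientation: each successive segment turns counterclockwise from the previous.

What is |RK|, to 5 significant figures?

24.149

BQ is perpendicular to QD, so QD runs at 65.700°; with |QD| = 14.2, D = (4.6169, 13.712). ∠QDK = 103.8° gives DK at 141.90° from the x-axis; with |DK| = 15.1, K = (-7.2658, 23.030). Then |RK| = |K − R| = 24.149.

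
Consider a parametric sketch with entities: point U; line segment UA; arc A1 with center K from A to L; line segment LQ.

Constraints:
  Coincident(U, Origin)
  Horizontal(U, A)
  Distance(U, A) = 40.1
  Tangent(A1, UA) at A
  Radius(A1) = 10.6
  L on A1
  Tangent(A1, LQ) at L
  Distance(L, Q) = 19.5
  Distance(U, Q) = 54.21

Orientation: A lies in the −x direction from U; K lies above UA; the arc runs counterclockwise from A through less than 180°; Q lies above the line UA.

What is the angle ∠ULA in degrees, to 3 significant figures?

88.3°

Checks: |KL| = 10.60 ✓; ∠(KL, LQ) = 90.00° ✓; |LQ| = 19.50 ✓; |UQ| = 54.21 ✓.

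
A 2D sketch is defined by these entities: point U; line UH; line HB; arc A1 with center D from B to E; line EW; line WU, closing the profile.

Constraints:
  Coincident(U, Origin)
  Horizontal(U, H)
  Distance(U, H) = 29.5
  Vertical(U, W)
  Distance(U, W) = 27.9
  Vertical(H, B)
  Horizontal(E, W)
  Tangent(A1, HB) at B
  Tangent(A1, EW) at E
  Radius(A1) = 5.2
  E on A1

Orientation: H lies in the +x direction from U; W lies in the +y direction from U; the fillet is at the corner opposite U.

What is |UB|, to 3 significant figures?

37.2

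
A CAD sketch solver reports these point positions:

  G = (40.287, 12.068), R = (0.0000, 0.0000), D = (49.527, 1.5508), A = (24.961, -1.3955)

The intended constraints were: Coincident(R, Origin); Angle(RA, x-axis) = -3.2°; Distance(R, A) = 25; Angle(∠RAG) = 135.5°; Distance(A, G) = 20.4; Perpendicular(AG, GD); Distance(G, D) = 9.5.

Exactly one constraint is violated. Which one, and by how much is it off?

Distance(G, D) = 9.5 — off by 4.50.

R = (0.00, 0.00) ✓; RA at -3.200° ✓; |RA| = 25.00 ✓; ∠RAG = 135.5° ✓; |AG| = 20.40 ✓; ∠(AG, GD) = 90.00° ✓; |GD| = 14.00 ✗.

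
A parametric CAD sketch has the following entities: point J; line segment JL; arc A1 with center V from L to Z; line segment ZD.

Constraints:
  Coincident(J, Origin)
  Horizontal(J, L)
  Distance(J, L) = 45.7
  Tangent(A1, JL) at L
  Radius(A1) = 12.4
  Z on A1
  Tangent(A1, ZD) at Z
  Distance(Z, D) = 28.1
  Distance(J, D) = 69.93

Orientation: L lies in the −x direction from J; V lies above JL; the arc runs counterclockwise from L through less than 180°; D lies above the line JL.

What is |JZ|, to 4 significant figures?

42.46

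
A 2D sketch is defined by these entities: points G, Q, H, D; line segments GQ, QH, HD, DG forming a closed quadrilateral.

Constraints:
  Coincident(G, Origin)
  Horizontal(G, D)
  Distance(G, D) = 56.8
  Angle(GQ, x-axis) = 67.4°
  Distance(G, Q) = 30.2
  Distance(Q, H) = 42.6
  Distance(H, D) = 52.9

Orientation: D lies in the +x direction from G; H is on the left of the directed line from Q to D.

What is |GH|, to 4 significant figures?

69.89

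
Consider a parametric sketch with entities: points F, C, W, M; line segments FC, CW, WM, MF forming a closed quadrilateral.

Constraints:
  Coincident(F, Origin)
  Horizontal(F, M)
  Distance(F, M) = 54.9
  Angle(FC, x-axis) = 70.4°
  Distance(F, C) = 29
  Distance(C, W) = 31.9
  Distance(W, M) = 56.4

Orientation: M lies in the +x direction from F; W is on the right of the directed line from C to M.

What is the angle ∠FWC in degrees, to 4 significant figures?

8.884°

F is at the origin; FM is horizontal with |FM| = 54.9 and M in +x, so M = (54.9, 0). FC runs at 70.4° with |FC| = 29.0, so C = (9.728, 27.32). W is determined by |CW| = 31.9 and |WM| = 56.4 together: it lies at the intersection of circle(C, 31.9) and circle(M, 56.4). With |CM| = 52.79, the foot of the radical line on CM is 5.906 from C and the perpendicular offset is √(31.9² − 5.906²) = 31.35. Taking the right-of-CM solution: W = (-1.442, -2.561).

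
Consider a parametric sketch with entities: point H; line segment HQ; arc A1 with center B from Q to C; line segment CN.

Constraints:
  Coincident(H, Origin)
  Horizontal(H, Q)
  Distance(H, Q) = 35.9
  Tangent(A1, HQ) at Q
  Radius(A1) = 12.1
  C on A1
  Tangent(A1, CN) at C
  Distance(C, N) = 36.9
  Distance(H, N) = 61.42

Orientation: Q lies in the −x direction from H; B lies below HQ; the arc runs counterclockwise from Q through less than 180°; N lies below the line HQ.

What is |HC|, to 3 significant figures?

50.0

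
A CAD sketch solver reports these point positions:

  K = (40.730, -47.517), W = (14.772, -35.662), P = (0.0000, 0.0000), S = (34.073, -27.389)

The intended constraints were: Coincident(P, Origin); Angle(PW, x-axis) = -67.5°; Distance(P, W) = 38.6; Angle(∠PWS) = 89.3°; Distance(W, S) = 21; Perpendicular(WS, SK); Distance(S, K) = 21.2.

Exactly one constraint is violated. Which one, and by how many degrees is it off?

Perpendicular(WS, SK) — off by 4.90°.

P = (0.00, 0.00) ✓; PW at -67.50° ✓; |PW| = 38.60 ✓; ∠PWS = 89.30° ✓; |WS| = 21.00 ✓; ∠(WS, SK) = 94.90° ✗; |SK| = 21.20 ✓.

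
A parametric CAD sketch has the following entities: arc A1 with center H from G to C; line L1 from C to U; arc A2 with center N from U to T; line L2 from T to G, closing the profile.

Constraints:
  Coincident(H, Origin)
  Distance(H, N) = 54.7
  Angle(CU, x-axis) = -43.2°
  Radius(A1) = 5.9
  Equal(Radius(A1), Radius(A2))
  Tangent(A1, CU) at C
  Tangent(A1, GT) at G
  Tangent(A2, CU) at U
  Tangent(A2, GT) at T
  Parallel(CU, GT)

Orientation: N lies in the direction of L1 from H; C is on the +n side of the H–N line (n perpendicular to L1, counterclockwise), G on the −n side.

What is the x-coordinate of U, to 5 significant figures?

43.913

Tangency of A1 to both parallel lines with radius 5.9 puts C and G at H ± 5.9·n: C = (4.0388, 4.3009), G = (-4.0388, -4.3009). Equal radii place U and T the same way about N: U = N + 5.9·n = (43.913, -33.144), T = N − 5.9·n = (35.836, -41.746). So U.x = 43.913.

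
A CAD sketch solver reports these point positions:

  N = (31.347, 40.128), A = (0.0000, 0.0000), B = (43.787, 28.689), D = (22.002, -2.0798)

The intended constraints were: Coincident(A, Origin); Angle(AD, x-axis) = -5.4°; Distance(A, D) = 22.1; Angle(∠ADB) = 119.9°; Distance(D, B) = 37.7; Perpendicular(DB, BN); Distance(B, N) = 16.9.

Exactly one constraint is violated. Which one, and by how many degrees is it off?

Perpendicular(DB, BN) — off by 7.30°.

A = (0.00, 0.00) ✓; AD at -5.400° ✓; |AD| = 22.10 ✓; ∠ADB = 119.9° ✓; |DB| = 37.70 ✓; ∠(DB, BN) = 82.70° ✗; |BN| = 16.90 ✓.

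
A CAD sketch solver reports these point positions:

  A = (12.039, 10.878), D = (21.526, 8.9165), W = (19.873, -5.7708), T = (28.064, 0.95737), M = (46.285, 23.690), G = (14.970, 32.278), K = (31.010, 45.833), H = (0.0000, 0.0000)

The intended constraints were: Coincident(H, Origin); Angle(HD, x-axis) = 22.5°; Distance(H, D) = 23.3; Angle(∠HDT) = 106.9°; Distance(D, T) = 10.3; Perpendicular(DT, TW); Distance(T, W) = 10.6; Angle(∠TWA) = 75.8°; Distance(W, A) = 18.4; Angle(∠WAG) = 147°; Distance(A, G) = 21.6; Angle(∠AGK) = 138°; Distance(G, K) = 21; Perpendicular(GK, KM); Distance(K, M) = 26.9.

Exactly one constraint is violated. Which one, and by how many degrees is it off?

Perpendicular(GK, KM) — off by 5.60°.

H = (0.00, 0.00) ✓; HD at 22.50° ✓; |HD| = 23.30 ✓; ∠HDT = 106.9° ✓; |DT| = 10.30 ✓; ∠(DT, TW) = 90.00° ✓; |TW| = 10.60 ✓; ∠TWA = 75.80° ✓; |WA| = 18.40 ✓; ∠WAG = 147.0° ✓; |AG| = 21.60 ✓; ∠AGK = 138.0° ✓; |GK| = 21.00 ✓; ∠(GK, KM) = 95.60° ✗; |KM| = 26.90 ✓.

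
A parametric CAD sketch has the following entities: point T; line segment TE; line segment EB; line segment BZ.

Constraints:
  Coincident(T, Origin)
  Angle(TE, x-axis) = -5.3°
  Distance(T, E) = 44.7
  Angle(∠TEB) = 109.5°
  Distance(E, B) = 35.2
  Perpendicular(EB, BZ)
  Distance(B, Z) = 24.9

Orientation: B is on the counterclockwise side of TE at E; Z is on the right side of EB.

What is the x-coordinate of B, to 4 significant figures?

59.27

T is at the origin; TE runs at -5.3° with length 44.7, so E = 44.7·(cos -5.3°, sin -5.3°) = (44.51, -4.129). ∠TEB = 109.5°, so EB runs at -5.3° + (180° − 109.5°) = 65.20° from the x-axis; with |EB| = 35.2, B = E + 35.2·(cos 65.20°, sin 65.20°) = (59.27, 27.82). So B.x = 59.27.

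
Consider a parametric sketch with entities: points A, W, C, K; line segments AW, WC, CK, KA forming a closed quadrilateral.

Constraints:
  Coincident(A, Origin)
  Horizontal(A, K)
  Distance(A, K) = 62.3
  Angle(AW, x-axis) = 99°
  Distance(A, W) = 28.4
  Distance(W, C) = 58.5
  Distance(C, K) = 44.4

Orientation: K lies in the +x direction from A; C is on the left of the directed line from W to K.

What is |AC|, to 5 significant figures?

67.652

A is at the origin; AK is horizontal with |AK| = 62.3 and K in +x, so K = (62.3, 0). AW runs at 99.0° with |AW| = 28.4, so W = (-4.4427, 28.050). C is determined by |WC| = 58.5 and |CK| = 44.4 together: it lies at the intersection of circle(W, 58.5) and circle(K, 44.4). With |WK| = 72.398, the foot of the radical line on WK is 46.219 from W and the perpendicular offset is √(58.5² − 46.219²) = 35.861. Taking the left-of-WK solution: C = (52.061, 43.203).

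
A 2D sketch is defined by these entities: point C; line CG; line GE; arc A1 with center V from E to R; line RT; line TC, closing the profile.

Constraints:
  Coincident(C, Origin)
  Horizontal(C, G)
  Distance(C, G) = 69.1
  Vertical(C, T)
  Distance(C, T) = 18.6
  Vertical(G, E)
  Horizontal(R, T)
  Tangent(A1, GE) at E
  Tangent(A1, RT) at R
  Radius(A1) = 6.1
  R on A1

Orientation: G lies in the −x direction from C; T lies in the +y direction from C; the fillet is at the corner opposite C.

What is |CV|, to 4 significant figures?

64.23

C and T share the same x with |CT| = 18.6 and T on the +y side, so T = (0.000, 18.60). The virtual corner opposite C is at (-69.10, 18.60). Tangency of A1 to GE means the radius VE is perpendicular to GE and tangency of A1 to RT means the radius VR is perpendicular to RT, with radius 6.1, so the center V sits 6.1 in from both sides at V = (-63.00, 12.50). Then |CV| = |V − C| = 64.23.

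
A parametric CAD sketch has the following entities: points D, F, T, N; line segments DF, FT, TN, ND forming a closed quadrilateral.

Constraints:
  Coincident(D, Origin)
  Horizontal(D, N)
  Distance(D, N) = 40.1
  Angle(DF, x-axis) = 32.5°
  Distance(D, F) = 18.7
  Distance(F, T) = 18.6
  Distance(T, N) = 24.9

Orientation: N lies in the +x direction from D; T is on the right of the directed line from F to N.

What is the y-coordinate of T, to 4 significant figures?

-8.529

Checks: |FT| = 18.60 ✓; |TN| = 24.90 ✓.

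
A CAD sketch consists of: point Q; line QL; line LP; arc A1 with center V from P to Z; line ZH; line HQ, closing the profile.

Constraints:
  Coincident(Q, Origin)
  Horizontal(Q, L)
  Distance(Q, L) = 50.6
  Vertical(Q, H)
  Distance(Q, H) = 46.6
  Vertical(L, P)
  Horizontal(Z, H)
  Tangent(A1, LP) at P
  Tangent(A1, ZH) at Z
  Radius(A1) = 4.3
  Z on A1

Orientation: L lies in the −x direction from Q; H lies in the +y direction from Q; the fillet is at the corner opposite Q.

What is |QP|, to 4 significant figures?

65.95

The virtual corner opposite Q is at (-50.60, 46.60). The tangent condition forces VP to be normal to LP and since A1 is tangent to ZH there, VZ ⟂ ZH, with radius 4.3, so the center V sits 4.3 in from both sides at V = (-46.30, 42.30). That places the tangent points at P = (-50.60, 42.30) on LP and Z = (-46.30, 46.60) on ZH. Then |QP| = |P − Q| = 65.95.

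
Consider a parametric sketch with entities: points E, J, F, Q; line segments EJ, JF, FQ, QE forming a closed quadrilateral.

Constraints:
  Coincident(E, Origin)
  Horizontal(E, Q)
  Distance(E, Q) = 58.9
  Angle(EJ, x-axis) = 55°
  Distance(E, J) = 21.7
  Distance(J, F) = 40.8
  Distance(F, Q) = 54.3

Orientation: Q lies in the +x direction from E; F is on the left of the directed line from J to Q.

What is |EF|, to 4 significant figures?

62.48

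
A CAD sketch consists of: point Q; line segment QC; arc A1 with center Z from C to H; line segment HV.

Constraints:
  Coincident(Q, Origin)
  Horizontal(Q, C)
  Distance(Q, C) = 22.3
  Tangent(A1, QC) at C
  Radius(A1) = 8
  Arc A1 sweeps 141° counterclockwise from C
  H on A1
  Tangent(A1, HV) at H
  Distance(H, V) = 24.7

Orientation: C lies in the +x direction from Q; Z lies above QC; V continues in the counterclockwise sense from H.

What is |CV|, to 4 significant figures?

32.96

On A1, C sits at bearing -90° from Z; a 141° counterclockwise sweep puts H at bearing 51°, so H = Z + 8.0·(cos 51°, sin 51°) = (27.33, 14.22). A1 meets HV tangentially, so ZH is at right angles to HV, so HV runs along (−sin 51°, cos 51°); with |HV| = 24.7, V = (8.139, 29.76). Then |CV| = |V − C| = 32.96.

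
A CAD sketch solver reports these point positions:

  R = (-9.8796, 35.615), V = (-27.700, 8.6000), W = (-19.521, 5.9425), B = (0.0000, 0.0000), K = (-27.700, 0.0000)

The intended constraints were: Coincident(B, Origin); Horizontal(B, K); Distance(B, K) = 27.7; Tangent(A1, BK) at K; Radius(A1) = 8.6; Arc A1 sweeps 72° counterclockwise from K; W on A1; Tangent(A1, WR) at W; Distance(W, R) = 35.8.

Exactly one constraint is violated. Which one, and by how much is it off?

Distance(W, R) = 35.8 — off by 4.60.

B = (0.00, 0.00) ✓; B.y = 0.00, K.y = 0.00 ✓; |BK| = 27.70 ✓; ∠(VK, KB) = 90.00° ✓; |VK| = 8.600 ✓; bearing(V→W) − bearing(V→K) = 72.00° ✓; |VW| = 8.600 ✓; ∠(VW, WR) = 90.00° ✓; |WR| = 31.20 ✗.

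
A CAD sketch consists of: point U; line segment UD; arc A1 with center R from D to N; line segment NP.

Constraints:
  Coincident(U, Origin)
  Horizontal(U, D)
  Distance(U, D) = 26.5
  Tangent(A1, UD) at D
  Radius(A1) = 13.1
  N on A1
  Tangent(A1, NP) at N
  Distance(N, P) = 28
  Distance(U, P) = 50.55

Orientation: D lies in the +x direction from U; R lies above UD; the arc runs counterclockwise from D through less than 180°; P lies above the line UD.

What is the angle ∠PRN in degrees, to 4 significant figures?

64.93°

Checks: |RN| = 13.10 ✓; ∠(RN, NP) = 90.00° ✓; |NP| = 28.00 ✓; |UP| = 50.55 ✓.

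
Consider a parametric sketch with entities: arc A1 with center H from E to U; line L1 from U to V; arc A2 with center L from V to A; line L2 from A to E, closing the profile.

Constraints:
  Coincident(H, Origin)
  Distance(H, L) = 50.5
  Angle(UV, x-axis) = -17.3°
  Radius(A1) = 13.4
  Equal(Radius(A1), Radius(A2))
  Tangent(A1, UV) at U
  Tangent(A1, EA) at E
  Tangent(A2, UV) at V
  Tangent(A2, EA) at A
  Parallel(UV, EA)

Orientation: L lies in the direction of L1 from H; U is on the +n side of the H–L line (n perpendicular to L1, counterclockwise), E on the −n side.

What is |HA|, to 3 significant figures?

52.2

Tangency of A1 to both parallel lines with radius 13.4 puts U and E at H ± 13.4·n: U = (3.98, 12.8), E = (-3.98, -12.8). Equal radii place V and A the same way about L: V = L + 13.4·n = (52.2, -2.22), A = L − 13.4·n = (44.2, -27.8). Then |HA| = |A − H| = 52.2.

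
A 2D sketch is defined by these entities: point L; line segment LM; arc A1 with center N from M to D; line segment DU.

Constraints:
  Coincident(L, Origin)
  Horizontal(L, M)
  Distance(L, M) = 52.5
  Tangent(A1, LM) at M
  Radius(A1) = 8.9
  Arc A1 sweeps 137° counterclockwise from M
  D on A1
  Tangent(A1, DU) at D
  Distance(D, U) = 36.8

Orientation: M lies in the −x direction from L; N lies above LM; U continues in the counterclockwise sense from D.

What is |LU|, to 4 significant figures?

83.79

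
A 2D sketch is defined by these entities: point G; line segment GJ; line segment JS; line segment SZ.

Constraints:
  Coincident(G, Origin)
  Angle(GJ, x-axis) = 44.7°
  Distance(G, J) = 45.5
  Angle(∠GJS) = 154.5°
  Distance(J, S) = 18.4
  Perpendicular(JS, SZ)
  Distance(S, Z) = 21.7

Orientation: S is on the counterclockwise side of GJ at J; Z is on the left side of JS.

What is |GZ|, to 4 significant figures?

59.51

G is at the origin; GJ runs at 44.7° with length 45.5, so J = 45.5·(cos 44.7°, sin 44.7°) = (32.34, 32.00). ∠GJS = 154.5°, so JS runs at 44.7° + (180° − 154.5°) = 70.20° from the x-axis; with |JS| = 18.4, S = J + 18.4·(cos 70.20°, sin 70.20°) = (38.57, 49.32). JS is perpendicular to SZ; with |SZ| = 21.7 on the left of JS, Z = S + 21.7·(-0.9409, 0.3387) = (18.16, 56.67). Then |GZ| = |Z − G| = 59.51.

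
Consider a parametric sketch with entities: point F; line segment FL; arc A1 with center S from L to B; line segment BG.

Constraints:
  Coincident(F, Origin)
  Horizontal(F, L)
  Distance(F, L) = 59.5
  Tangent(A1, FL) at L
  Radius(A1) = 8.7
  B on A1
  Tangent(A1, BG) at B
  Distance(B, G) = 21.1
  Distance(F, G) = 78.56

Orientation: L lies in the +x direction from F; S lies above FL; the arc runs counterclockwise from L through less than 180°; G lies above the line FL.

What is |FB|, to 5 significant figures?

68.092

F is at the origin; FL is horizontal with |FL| = 59.5 and L on the +x side, so L = (59.500, 0.0000). Since A1 is tangent to FL there, SL ⟂ FL, so S = L + (0, 8.7) = (59.500, 8.7000). Since SB ⟂ BG (tangency), |SG| = √(8.7² + 21.1²) = 22.823 regardless of where B sits on A1. So G lies on both circle(F, 78.56) and circle(S, 22.823); the above-FL intersection is G = (74.025, 26.304). B is the foot of the tangent from G: B = (67.815, 6.1392).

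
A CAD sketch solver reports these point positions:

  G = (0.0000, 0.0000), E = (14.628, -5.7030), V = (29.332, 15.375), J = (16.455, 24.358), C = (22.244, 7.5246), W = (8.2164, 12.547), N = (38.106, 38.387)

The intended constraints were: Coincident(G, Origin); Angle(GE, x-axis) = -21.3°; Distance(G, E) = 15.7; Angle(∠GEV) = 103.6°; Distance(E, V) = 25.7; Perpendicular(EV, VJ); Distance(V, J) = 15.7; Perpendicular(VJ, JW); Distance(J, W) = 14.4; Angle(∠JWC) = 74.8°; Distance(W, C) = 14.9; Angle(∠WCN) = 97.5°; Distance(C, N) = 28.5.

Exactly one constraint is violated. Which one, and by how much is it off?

Distance(C, N) = 28.5 — off by 6.20.

G = (0.00, 0.00) ✓; GE at -21.30° ✓; |GE| = 15.70 ✓; ∠GEV = 103.6° ✓; |EV| = 25.70 ✓; ∠(EV, VJ) = 90.00° ✓; |VJ| = 15.70 ✓; ∠(VJ, JW) = 90.00° ✓; |JW| = 14.40 ✓; ∠JWC = 74.80° ✓; |WC| = 14.90 ✓; ∠WCN = 97.50° ✓; |CN| = 34.70 ✗.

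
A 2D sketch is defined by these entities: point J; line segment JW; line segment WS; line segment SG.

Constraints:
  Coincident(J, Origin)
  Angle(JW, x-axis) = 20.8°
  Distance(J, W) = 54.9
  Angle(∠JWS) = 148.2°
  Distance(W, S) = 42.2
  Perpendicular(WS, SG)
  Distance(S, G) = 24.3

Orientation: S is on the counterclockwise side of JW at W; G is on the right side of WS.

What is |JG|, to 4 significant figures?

103.6

J is at the origin; JW runs at 20.8° with length 54.9, so W = 54.9·(cos 20.8°, sin 20.8°) = (51.32, 19.50). ∠JWS = 148.2°, so WS runs at 20.8° + (180° − 148.2°) = 52.60° from the x-axis; with |WS| = 42.2, S = W + 42.2·(cos 52.60°, sin 52.60°) = (76.95, 53.02). WS ⟂ SG; with |SG| = 24.3 on the right of WS, G = S + 24.3·(0.7944, -0.6074) = (96.26, 38.26). Then |JG| = |G − J| = 103.6.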